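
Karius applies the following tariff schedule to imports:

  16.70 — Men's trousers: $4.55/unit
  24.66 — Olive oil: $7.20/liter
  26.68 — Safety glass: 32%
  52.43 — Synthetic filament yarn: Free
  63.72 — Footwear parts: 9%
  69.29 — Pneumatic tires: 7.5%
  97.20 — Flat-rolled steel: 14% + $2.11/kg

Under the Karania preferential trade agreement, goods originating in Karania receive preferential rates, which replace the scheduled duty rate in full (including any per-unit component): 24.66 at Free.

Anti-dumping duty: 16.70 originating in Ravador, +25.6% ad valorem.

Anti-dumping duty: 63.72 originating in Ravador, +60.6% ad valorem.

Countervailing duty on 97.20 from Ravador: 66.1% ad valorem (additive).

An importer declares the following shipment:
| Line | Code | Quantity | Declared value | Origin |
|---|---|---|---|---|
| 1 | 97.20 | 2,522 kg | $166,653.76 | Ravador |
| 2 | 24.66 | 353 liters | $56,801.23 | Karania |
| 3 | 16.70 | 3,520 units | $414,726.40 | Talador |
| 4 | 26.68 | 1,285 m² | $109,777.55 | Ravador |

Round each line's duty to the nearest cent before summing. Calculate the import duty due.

Line 1 (97.20, Ravador, 2,522 kg, $166,653.76):
Base rate for 97.20 is 14% + $2.11/kg.
Additional duty on 97.20 from Ravador: +66.1%. Applied ad valorem rate: 14% + 66.1% = 80.1%.
Duty = $166,653.76 × 80.1% + 2,522 × $2.11 = $138,811.08.
Line 2 (24.66, Karania, 353 liters, $56,801.23):
Base rate for 24.66 is $7.20/liter.
Origin Karania qualifies under the Karius–Karania agreement and 24.66 is covered: preferential rate Free applies instead.
Duty = $56,801.23 × 0% = $0.00.
Line 3 (16.70, Talador, 3,520 units, $414,726.40):
Base rate for 16.70 is $4.55/unit.
The additional-duty order on 16.70 targets Ravador, not Talador; it does not apply.
Duty = 3,520 × $4.55 = $16,016.00.
Line 4 (26.68, Ravador, 1,285 m², $109,777.55):
Base rate for 26.68 is 32%.
Duty = $109,777.55 × 32% = $35,128.82.
Total = $138,811.08 + $0.00 + $16,016.00 + $35,128.82 = $189,955.90.

$189,955.90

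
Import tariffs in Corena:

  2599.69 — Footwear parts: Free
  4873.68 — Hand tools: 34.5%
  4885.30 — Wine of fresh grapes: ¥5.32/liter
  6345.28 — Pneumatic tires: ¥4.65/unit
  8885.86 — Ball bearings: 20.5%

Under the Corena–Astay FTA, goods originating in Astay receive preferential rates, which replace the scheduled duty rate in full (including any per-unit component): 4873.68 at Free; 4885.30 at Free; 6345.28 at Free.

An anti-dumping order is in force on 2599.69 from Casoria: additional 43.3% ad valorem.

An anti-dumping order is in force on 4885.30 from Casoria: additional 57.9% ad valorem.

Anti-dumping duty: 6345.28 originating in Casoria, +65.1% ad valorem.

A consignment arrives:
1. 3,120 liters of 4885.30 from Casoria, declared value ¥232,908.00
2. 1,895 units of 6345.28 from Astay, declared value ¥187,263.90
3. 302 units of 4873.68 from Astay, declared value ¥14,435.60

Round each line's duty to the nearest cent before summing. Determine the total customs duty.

Line 1 (4885.30, Casoria, 3,120 liters, ¥232,908.00):
Base rate for 4885.30 is ¥5.32/liter.
4885.30 has an FTA preferential rate, but origin Casoria is not Astay; base rate stands.
Additional duty on 4885.30 from Casoria: +57.9% ad valorem. Applied ad valorem rate = 57.9%.
Duty = ¥232,908.00 × 57.9% + 3,120 × ¥5.32 = ¥151,452.13.
Line 2 (6345.28, Astay, 1,895 units, ¥187,263.90):
Base rate for 6345.28 is ¥4.65/unit.
Origin Astay qualifies under the Corena–Astay agreement and 6345.28 is covered: preferential rate Free applies instead.
The additional-duty order on 6345.28 targets Casoria, not Astay; it does not apply.
Duty = ¥187,263.90 × 0% = ¥0.00.
Line 3 (4873.68, Astay, 302 units, ¥14,435.60):
Base rate for 4873.68 is 34.5%.
Origin Astay qualifies under the Corena–Astay agreement and 4873.68 is covered: preferential rate Free applies instead.
Duty = ¥14,435.60 × 0% = ¥0.00.
Total = ¥151,452.13 + ¥0.00 + ¥0.00 = ¥151,452.13.

¥151,452.13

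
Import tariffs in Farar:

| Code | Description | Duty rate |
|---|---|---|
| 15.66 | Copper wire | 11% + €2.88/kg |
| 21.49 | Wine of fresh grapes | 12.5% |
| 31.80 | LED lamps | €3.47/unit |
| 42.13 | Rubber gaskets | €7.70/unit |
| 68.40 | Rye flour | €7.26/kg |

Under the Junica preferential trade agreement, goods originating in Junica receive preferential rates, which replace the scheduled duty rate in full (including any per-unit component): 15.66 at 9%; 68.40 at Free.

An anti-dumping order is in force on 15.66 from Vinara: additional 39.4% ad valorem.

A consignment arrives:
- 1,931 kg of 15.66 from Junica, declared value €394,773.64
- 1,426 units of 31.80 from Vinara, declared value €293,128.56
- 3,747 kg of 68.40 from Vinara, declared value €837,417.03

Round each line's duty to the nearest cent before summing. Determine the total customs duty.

€67,681.07

Line 1 (15.66, Junica, 1,931 kg, €394,773.64):
Base rate for 15.66 is 11% + €2.88/kg.
Origin Junica qualifies under the Farar–Junica agreement and 15.66 is covered: preferential rate 9% applies instead.
The additional-duty order on 15.66 targets Vinara, not Junica; it does not apply.
Duty = €394,773.64 × 9% = €35,529.63.
Line 2 (31.80, Vinara, 1,426 units, €293,128.56):
Base rate for 31.80 is €3.47/unit.
Duty = 1,426 × €3.47 = €4,948.22.
Line 3 (68.40, Vinara, 3,747 kg, €837,417.03):
Base rate for 68.40 is €7.26/kg.
68.40 has an FTA preferential rate, but origin Vinara is not Junica; base rate stands.
Duty = 3,747 × €7.26 = €27,203.22.
Total = €35,529.63 + €4,948.22 + €27,203.22 = €67,681.07.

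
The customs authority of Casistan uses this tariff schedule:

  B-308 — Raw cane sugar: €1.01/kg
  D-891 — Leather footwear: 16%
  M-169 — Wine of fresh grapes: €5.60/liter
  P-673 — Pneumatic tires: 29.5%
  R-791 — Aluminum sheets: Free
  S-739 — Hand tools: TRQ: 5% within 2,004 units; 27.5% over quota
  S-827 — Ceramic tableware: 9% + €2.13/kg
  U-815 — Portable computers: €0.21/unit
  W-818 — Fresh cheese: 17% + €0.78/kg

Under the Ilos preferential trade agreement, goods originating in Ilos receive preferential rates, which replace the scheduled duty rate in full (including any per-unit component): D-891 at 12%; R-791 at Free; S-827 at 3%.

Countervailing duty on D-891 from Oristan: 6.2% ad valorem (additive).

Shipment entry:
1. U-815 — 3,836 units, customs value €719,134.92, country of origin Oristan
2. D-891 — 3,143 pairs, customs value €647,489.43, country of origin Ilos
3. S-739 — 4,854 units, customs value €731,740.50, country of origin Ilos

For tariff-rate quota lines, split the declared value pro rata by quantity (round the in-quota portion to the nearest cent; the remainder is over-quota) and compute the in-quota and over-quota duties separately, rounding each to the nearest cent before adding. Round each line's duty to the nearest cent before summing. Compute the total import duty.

€211,759.75

Line 1 (U-815, Oristan, 3,836 units, €719,134.92):
Base rate for U-815 is €0.21/unit.
Duty = 3,836 × €0.21 = €805.56.
Line 2 (D-891, Ilos, 3,143 pairs, €647,489.43):
Base rate for D-891 is 16%.
Origin Ilos qualifies under the Casistan–Ilos agreement and D-891 is covered: preferential rate 12% applies instead.
The additional-duty order on D-891 targets Oristan, not Ilos; it does not apply.
Duty = €647,489.43 × 12% = €77,698.73.
Line 3 (S-739, Ilos, 4,854 units, €731,740.50):
Code S-739 is under a tariff-rate quota (threshold 2,004 units). In-quota: 2,004 units at 5%; over-quota: 2,850 units at 27.5%.
Pro-rata value split: in-quota = €731,740.50 × 2,004/4,854 = €302,103.00; over-quota = €731,740.50 − €302,103.00 = €429,637.50.
In-quota duty = €302,103.00 × 5% = €15,105.15. Over-quota duty = €429,637.50 × 27.5% = €118,150.31.
Line duty = €15,105.15 + €118,150.31 = €133,255.46.
Total = €805.56 + €77,698.73 + €133,255.46 = €211,759.75.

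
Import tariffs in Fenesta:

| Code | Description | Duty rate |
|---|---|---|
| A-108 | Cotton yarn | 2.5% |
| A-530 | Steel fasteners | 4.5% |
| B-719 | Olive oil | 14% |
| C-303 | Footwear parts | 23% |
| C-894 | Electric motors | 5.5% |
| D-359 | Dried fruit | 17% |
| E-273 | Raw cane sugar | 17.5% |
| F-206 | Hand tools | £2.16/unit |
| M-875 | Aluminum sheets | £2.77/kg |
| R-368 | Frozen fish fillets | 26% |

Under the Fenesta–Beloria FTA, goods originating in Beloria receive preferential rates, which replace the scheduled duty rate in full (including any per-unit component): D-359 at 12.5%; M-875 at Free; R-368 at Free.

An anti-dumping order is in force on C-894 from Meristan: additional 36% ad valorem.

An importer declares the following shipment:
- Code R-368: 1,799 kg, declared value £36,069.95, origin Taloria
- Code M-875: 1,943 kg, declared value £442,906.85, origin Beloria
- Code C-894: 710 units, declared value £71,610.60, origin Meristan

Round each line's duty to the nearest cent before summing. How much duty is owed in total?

Line 1 (R-368, Taloria, 1,799 kg, £36,069.95):
Base rate for R-368 is 26%.
R-368 has an FTA preferential rate, but origin Taloria is not Beloria; base rate stands.
Duty = £36,069.95 × 26% = £9,378.19.
Line 2 (M-875, Beloria, 1,943 kg, £442,906.85):
Base rate for M-875 is £2.77/kg.
Origin Beloria qualifies under the Fenesta–Beloria agreement and M-875 is covered: preferential rate Free applies instead.
Duty = £442,906.85 × 0% = £0.00.
Line 3 (C-894, Meristan, 710 units, £71,610.60):
Base rate for C-894 is 5.5%.
Additional duty on C-894 from Meristan: +36%. Applied ad valorem rate: 5.5% + 36% = 41.5%.
Duty = £71,610.60 × 41.5% = £29,718.40.
Total = £9,378.19 + £0.00 + £29,718.40 = £39,096.59.

£39,096.59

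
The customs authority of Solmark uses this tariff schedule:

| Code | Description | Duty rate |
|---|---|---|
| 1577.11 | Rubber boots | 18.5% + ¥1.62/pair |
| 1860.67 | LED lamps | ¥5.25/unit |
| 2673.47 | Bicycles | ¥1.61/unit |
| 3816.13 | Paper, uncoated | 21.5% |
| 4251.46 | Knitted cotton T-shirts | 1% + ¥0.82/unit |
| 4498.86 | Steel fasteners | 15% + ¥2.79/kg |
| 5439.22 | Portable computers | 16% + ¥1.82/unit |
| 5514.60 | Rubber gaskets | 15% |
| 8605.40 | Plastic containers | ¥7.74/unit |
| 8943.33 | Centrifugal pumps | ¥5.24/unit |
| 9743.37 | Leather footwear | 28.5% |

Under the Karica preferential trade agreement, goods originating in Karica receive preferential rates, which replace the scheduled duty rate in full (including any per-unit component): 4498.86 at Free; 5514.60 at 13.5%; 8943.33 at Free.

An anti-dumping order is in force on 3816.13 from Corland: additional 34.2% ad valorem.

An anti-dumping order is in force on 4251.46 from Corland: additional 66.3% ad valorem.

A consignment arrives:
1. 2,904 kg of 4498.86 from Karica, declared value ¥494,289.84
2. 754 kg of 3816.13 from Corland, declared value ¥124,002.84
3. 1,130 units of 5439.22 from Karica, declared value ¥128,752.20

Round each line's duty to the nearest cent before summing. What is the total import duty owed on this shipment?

¥91,726.53

Line 1 (4498.86, Karica, 2,904 kg, ¥494,289.84):
Base rate for 4498.86 is 15% + ¥2.79/kg.
Origin Karica qualifies under the Solmark–Karica agreement and 4498.86 is covered: preferential rate Free applies instead.
Duty = ¥494,289.84 × 0% = ¥0.00.
Line 2 (3816.13, Corland, 754 kg, ¥124,002.84):
Base rate for 3816.13 is 21.5%.
Additional duty on 3816.13 from Corland: +34.2%. Applied ad valorem rate: 21.5% + 34.2% = 55.7%.
Duty = ¥124,002.84 × 55.7% = ¥69,069.58.
Line 3 (5439.22, Karica, 1,130 units, ¥128,752.20):
Base rate for 5439.22 is 16% + ¥1.82/unit.
Origin Karica is the FTA partner but 5439.22 is not on the preference list; base rate stands.
Duty = ¥128,752.20 × 16% + 1,130 × ¥1.82 = ¥22,656.95.
Total = ¥0.00 + ¥69,069.58 + ¥22,656.95 = ¥91,726.53.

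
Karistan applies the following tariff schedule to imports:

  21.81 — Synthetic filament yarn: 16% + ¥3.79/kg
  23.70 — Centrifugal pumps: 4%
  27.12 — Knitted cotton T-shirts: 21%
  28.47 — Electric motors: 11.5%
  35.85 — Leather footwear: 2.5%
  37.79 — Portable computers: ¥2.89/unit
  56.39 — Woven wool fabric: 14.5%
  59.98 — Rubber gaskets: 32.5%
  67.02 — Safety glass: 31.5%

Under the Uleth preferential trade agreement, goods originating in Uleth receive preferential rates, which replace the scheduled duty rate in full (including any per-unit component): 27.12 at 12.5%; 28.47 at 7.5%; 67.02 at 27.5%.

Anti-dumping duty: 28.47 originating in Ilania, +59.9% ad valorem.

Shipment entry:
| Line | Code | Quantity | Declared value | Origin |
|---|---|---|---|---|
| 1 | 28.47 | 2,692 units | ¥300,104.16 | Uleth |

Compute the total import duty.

¥22,507.81

Line 1 (28.47, Uleth, 2,692 units, ¥300,104.16):
Base rate for 28.47 is 11.5%.
Origin Uleth qualifies under the Karistan–Uleth agreement and 28.47 is covered: preferential rate 7.5% applies instead.
The additional-duty order on 28.47 targets Ilania, not Uleth; it does not apply.
Duty = ¥300,104.16 × 7.5% = ¥22,507.81.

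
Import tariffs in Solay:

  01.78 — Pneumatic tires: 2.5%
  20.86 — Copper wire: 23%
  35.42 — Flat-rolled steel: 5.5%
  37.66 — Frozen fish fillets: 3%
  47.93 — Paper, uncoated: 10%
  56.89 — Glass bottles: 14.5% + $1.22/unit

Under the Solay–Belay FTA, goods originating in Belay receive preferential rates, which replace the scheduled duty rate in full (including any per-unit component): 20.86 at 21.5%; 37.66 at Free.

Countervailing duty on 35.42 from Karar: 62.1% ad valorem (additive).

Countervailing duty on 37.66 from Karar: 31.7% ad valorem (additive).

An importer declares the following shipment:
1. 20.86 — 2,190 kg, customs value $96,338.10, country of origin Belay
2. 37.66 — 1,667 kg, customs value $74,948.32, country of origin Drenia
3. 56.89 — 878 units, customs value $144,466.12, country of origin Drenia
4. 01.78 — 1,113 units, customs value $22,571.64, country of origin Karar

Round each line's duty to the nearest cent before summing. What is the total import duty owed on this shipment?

$45,544.18

Line 1 (20.86, Belay, 2,190 kg, $96,338.10):
Base rate for 20.86 is 23%.
Origin Belay qualifies under the Solay–Belay agreement and 20.86 is covered: preferential rate 21.5% applies instead.
Duty = $96,338.10 × 21.5% = $20,712.69.
Line 2 (37.66, Drenia, 1,667 kg, $74,948.32):
Base rate for 37.66 is 3%.
37.66 has an FTA preferential rate, but origin Drenia is not Belay; base rate stands.
The additional-duty order on 37.66 targets Karar, not Drenia; it does not apply.
Duty = $74,948.32 × 3% = $2,248.45.
Line 3 (56.89, Drenia, 878 units, $144,466.12):
Base rate for 56.89 is 14.5% + $1.22/unit.
Duty = $144,466.12 × 14.5% + 878 × $1.22 = $22,018.75.
Line 4 (01.78, Karar, 1,113 units, $22,571.64):
Base rate for 01.78 is 2.5%.
Duty = $22,571.64 × 2.5% = $564.29.
Total = $20,712.69 + $2,248.45 + $22,018.75 + $564.29 = $45,544.18.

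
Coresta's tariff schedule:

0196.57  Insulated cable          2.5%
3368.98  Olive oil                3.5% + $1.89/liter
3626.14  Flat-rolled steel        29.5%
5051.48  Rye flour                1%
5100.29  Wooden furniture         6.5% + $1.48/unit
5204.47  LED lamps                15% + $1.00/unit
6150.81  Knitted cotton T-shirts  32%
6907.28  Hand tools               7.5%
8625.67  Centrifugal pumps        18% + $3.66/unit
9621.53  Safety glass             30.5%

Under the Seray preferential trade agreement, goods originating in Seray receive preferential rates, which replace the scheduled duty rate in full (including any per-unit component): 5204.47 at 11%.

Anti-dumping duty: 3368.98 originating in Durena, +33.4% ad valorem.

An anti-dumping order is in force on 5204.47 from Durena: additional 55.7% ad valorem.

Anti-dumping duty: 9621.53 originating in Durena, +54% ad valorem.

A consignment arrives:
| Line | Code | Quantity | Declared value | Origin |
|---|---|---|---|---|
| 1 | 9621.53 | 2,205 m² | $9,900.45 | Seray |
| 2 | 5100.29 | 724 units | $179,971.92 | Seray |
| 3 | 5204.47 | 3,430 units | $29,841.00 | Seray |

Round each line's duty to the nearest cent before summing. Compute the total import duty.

$19,071.84

Line 1 (9621.53, Seray, 2,205 m², $9,900.45):
Base rate for 9621.53 is 30.5%.
Origin Seray is the FTA partner but 9621.53 is not on the preference list; base rate stands.
The additional-duty order on 9621.53 targets Durena, not Seray; it does not apply.
Duty = $9,900.45 × 30.5% = $3,019.64.
Line 2 (5100.29, Seray, 724 units, $179,971.92):
Base rate for 5100.29 is 6.5% + $1.48/unit.
Origin Seray is the FTA partner but 5100.29 is not on the preference list; base rate stands.
Duty = $179,971.92 × 6.5% + 724 × $1.48 = $12,769.69.
Line 3 (5204.47, Seray, 3,430 units, $29,841.00):
Base rate for 5204.47 is 15% + $1.00/unit.
Origin Seray qualifies under the Coresta–Seray agreement and 5204.47 is covered: preferential rate 11% applies instead.
The additional-duty order on 5204.47 targets Durena, not Seray; it does not apply.
Duty = $29,841.00 × 11% = $3,282.51.
Total = $3,019.64 + $12,769.69 + $3,282.51 = $19,071.84.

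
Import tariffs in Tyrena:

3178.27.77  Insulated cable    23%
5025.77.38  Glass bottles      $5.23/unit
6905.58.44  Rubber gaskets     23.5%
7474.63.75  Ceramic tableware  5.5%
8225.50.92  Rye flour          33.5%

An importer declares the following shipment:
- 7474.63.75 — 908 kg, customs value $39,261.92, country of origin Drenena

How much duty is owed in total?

Line 1 (7474.63.75, Drenena, 908 kg, $39,261.92):
Base rate for 7474.63.75 is 5.5%.
Duty = $39,261.92 × 5.5% = $2,159.41.

$2,159.41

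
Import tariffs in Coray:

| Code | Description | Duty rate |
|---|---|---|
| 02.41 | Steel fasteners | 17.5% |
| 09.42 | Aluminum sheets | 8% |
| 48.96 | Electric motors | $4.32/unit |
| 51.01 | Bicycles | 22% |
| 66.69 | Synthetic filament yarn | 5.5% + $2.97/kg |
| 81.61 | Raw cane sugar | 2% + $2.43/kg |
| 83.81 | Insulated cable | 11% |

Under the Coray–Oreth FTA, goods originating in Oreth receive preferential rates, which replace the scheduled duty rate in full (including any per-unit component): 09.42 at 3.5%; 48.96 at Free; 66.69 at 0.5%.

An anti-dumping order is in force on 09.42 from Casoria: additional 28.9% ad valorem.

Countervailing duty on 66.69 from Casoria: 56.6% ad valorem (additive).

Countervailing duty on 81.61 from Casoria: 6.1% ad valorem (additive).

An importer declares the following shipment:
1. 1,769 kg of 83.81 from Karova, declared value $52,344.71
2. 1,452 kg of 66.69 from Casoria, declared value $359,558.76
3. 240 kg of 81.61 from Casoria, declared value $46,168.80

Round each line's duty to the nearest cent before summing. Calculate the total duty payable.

$237,679.22

Line 1 (83.81, Karova, 1,769 kg, $52,344.71):
Base rate for 83.81 is 11%.
Duty = $52,344.71 × 11% = $5,757.92.
Line 2 (66.69, Casoria, 1,452 kg, $359,558.76):
Base rate for 66.69 is 5.5% + $2.97/kg.
66.69 has an FTA preferential rate, but origin Casoria is not Oreth; base rate stands.
Additional duty on 66.69 from Casoria: +56.6%. Applied ad valorem rate: 5.5% + 56.6% = 62.1%.
Duty = $359,558.76 × 62.1% + 1,452 × $2.97 = $227,598.43.
Line 3 (81.61, Casoria, 240 kg, $46,168.80):
Base rate for 81.61 is 2% + $2.43/kg.
Additional duty on 81.61 from Casoria: +6.1%. Applied ad valorem rate: 2% + 6.1% = 8.1%.
Duty = $46,168.80 × 8.1% + 240 × $2.43 = $4,322.87.
Total = $5,757.92 + $227,598.43 + $4,322.87 = $237,679.22.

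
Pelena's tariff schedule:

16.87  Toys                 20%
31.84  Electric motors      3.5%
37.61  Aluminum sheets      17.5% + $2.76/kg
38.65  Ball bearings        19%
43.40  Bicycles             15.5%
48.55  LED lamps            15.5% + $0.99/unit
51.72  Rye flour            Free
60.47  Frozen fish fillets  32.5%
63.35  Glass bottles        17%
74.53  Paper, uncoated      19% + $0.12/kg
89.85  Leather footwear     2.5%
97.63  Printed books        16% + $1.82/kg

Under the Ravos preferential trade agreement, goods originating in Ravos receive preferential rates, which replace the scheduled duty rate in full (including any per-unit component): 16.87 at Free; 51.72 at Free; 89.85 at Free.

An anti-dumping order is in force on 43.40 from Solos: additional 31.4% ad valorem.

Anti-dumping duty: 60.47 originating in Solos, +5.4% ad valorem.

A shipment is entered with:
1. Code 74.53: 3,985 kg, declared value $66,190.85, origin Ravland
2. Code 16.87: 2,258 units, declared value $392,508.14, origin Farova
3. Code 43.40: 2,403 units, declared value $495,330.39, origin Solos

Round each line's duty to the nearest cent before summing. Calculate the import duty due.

Line 1 (74.53, Ravland, 3,985 kg, $66,190.85):
Base rate for 74.53 is 19% + $0.12/kg.
Duty = $66,190.85 × 19% + 3,985 × $0.12 = $13,054.46.
Line 2 (16.87, Farova, 2,258 units, $392,508.14):
Base rate for 16.87 is 20%.
16.87 has an FTA preferential rate, but origin Farova is not Ravos; base rate stands.
Duty = $392,508.14 × 20% = $78,501.63.
Line 3 (43.40, Solos, 2,403 units, $495,330.39):
Base rate for 43.40 is 15.5%.
Additional duty on 43.40 from Solos: +31.4%. Applied ad valorem rate: 15.5% + 31.4% = 46.9%.
Duty = $495,330.39 × 46.9% = $232,309.95.
Total = $13,054.46 + $78,501.63 + $232,309.95 = $323,866.04.

$323,866.04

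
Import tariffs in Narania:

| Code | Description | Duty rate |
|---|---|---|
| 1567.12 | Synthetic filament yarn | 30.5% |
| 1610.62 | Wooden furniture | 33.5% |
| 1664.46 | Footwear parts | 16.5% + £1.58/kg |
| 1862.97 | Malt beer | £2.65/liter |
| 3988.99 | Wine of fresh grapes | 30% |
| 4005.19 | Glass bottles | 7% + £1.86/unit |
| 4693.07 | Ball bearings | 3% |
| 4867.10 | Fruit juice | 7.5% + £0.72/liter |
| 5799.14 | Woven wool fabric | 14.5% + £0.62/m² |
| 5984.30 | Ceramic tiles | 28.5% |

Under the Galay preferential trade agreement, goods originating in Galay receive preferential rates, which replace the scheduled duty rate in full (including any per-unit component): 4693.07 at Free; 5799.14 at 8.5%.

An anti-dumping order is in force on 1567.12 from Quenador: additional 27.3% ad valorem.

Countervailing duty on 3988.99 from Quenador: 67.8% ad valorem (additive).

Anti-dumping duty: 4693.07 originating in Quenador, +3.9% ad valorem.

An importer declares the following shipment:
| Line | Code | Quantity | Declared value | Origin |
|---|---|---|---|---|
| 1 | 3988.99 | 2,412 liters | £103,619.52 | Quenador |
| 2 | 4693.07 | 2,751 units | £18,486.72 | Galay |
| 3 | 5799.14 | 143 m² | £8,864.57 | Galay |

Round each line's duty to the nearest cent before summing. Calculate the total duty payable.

£102,093.38

Line 1 (3988.99, Quenador, 2,412 liters, £103,619.52):
Base rate for 3988.99 is 30%.
Additional duty on 3988.99 from Quenador: +67.8%. Applied ad valorem rate: 30% + 67.8% = 97.8%.
Duty = £103,619.52 × 97.8% = £101,339.89.
Line 2 (4693.07, Galay, 2,751 units, £18,486.72):
Base rate for 4693.07 is 3%.
Origin Galay qualifies under the Narania–Galay agreement and 4693.07 is covered: preferential rate Free applies instead.
The additional-duty order on 4693.07 targets Quenador, not Galay; it does not apply.
Duty = £18,486.72 × 0% = £0.00.
Line 3 (5799.14, Galay, 143 m², £8,864.57):
Base rate for 5799.14 is 14.5% + £0.62/m².
Origin Galay qualifies under the Narania–Galay agreement and 5799.14 is covered: preferential rate 8.5% applies instead.
Duty = £8,864.57 × 8.5% = £753.49.
Total = £101,339.89 + £0.00 + £753.49 = £102,093.38.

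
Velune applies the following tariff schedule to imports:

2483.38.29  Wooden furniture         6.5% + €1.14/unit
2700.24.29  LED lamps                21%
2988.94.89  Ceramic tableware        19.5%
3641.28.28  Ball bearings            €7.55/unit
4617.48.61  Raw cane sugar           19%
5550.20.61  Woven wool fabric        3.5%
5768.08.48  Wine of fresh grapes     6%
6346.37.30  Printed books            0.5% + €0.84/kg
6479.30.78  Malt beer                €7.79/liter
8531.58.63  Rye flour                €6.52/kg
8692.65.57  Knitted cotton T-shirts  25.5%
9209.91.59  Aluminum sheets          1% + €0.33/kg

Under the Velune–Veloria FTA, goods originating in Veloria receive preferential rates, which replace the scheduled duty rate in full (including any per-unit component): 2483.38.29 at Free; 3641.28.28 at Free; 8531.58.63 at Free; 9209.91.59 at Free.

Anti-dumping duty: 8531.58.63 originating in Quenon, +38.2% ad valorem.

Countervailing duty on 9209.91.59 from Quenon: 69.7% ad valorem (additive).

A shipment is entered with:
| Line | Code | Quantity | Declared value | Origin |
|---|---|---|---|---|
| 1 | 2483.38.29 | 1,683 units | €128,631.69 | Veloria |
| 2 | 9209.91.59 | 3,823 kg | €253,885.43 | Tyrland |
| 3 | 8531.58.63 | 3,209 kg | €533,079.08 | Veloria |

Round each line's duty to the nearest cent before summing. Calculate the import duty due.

€3,800.44

Line 1 (2483.38.29, Veloria, 1,683 units, €128,631.69):
Base rate for 2483.38.29 is 6.5% + €1.14/unit.
Origin Veloria qualifies under the Velune–Veloria agreement and 2483.38.29 is covered: preferential rate Free applies instead.
Duty = €128,631.69 × 0% = €0.00.
Line 2 (9209.91.59, Tyrland, 3,823 kg, €253,885.43):
Base rate for 9209.91.59 is 1% + €0.33/kg.
9209.91.59 has an FTA preferential rate, but origin Tyrland is not Veloria; base rate stands.
The additional-duty order on 9209.91.59 targets Quenon, not Tyrland; it does not apply.
Duty = €253,885.43 × 1% + 3,823 × €0.33 = €3,800.44.
Line 3 (8531.58.63, Veloria, 3,209 kg, €533,079.08):
Base rate for 8531.58.63 is €6.52/kg.
Origin Veloria qualifies under the Velune–Veloria agreement and 8531.58.63 is covered: preferential rate Free applies instead.
The additional-duty order on 8531.58.63 targets Quenon, not Veloria; it does not apply.
Duty = €533,079.08 × 0% = €0.00.
Total = €0.00 + €3,800.44 + €0.00 = €3,800.44.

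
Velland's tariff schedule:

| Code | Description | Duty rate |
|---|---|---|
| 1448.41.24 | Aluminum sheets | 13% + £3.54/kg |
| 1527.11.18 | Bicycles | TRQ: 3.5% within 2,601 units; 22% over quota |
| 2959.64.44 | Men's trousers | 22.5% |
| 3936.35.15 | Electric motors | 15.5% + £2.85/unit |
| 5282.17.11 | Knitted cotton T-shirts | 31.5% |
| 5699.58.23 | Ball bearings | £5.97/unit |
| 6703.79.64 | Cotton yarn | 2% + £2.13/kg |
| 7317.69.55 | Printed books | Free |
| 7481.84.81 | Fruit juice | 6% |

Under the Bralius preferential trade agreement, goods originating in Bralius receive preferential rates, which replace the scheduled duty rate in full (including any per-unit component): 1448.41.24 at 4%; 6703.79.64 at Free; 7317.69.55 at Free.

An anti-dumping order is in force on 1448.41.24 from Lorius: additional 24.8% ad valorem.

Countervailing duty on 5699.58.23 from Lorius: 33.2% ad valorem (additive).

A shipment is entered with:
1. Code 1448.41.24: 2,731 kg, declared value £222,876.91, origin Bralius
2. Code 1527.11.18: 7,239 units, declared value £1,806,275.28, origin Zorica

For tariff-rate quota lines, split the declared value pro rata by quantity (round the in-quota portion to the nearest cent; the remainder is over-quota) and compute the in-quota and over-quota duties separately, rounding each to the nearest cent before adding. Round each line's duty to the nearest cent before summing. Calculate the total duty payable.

£286,230.36

Line 1 (1448.41.24, Bralius, 2,731 kg, £222,876.91):
Base rate for 1448.41.24 is 13% + £3.54/kg.
Origin Bralius qualifies under the Velland–Bralius agreement and 1448.41.24 is covered: preferential rate 4% applies instead.
The additional-duty order on 1448.41.24 targets Lorius, not Bralius; it does not apply.
Duty = £222,876.91 × 4% = £8,915.08.
Line 2 (1527.11.18, Zorica, 7,239 units, £1,806,275.28):
Code 1527.11.18 is under a tariff-rate quota (threshold 2,601 units). In-quota: 2,601 units at 3.5%; over-quota: 4,638 units at 22%.
Pro-rata value split: in-quota = £1,806,275.28 × 2,601/7,239 = £649,001.52; over-quota = £1,806,275.28 − £649,001.52 = £1,157,273.76.
In-quota duty = £649,001.52 × 3.5% = £22,715.05. Over-quota duty = £1,157,273.76 × 22% = £254,600.23.
Line duty = £22,715.05 + £254,600.23 = £277,315.28.
Total = £8,915.08 + £277,315.28 = £286,230.36.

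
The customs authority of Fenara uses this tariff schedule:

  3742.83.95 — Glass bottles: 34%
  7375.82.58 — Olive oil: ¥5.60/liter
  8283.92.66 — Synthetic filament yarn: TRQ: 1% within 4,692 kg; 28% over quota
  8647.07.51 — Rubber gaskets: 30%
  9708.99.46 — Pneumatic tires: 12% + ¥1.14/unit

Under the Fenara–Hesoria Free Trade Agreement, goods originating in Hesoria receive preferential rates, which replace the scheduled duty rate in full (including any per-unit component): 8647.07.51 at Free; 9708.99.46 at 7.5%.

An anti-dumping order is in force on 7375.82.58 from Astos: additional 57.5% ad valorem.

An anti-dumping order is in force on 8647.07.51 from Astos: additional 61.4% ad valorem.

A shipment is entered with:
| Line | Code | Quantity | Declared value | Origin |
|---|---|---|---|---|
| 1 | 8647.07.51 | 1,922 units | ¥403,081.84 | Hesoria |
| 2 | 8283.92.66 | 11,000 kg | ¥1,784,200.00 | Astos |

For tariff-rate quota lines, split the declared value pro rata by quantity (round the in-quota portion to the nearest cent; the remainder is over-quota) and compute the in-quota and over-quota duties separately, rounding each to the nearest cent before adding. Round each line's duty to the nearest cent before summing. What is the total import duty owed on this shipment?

Line 1 (8647.07.51, Hesoria, 1,922 units, ¥403,081.84):
Base rate for 8647.07.51 is 30%.
Origin Hesoria qualifies under the Fenara–Hesoria agreement and 8647.07.51 is covered: preferential rate Free applies instead.
The additional-duty order on 8647.07.51 targets Astos, not Hesoria; it does not apply.
Duty = ¥403,081.84 × 0% = ¥0.00.
Line 2 (8283.92.66, Astos, 11,000 kg, ¥1,784,200.00):
Code 8283.92.66 is under a tariff-rate quota (threshold 4,692 kg). In-quota: 4,692 kg at 1%; over-quota: 6,308 kg at 28%.
Pro-rata value split: in-quota = ¥1,784,200.00 × 4,692/11,000 = ¥761,042.40; over-quota = ¥1,784,200.00 − ¥761,042.40 = ¥1,023,157.60.
In-quota duty = ¥761,042.40 × 1% = ¥7,610.42. Over-quota duty = ¥1,023,157.60 × 28% = ¥286,484.13.
Line duty = ¥7,610.42 + ¥286,484.13 = ¥294,094.55.
Total = ¥0.00 + ¥294,094.55 = ¥294,094.55.

¥294,094.55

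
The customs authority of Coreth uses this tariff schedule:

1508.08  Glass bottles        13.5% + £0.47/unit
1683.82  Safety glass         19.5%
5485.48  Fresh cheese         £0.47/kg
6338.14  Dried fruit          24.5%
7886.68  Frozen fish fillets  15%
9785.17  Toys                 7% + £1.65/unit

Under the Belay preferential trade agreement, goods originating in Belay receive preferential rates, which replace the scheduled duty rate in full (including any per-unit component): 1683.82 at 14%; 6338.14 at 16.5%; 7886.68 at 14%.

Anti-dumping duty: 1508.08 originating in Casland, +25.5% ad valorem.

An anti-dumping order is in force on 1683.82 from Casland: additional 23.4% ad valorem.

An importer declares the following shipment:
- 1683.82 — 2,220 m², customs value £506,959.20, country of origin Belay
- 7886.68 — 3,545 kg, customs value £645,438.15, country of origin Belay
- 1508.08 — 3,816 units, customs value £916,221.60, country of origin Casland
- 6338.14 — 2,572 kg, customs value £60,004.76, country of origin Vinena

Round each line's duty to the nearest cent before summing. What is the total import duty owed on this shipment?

£535,156.74

Line 1 (1683.82, Belay, 2,220 m², £506,959.20):
Base rate for 1683.82 is 19.5%.
Origin Belay qualifies under the Coreth–Belay agreement and 1683.82 is covered: preferential rate 14% applies instead.
The additional-duty order on 1683.82 targets Casland, not Belay; it does not apply.
Duty = £506,959.20 × 14% = £70,974.29.
Line 2 (7886.68, Belay, 3,545 kg, £645,438.15):
Base rate for 7886.68 is 15%.
Origin Belay qualifies under the Coreth–Belay agreement and 7886.68 is covered: preferential rate 14% applies instead.
Duty = £645,438.15 × 14% = £90,361.34.
Line 3 (1508.08, Casland, 3,816 units, £916,221.60):
Base rate for 1508.08 is 13.5% + £0.47/unit.
Additional duty on 1508.08 from Casland: +25.5%. Applied ad valorem rate: 13.5% + 25.5% = 39%.
Duty = £916,221.60 × 39% + 3,816 × £0.47 = £359,119.94.
Line 4 (6338.14, Vinena, 2,572 kg, £60,004.76):
Base rate for 6338.14 is 24.5%.
6338.14 has an FTA preferential rate, but origin Vinena is not Belay; base rate stands.
Duty = £60,004.76 × 24.5% = £14,701.17.
Total = £70,974.29 + £90,361.34 + £359,119.94 + £14,701.17 = £535,156.74.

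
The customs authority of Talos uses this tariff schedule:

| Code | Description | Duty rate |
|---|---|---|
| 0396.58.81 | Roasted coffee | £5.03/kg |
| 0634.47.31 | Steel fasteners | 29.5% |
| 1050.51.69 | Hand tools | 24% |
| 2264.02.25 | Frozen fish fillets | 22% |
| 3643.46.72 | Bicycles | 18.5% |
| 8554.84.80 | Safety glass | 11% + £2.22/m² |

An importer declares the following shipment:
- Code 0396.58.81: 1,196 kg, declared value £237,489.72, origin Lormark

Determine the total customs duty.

£6,015.88

Line 1 (0396.58.81, Lormark, 1,196 kg, £237,489.72):
Base rate for 0396.58.81 is £5.03/kg.
Duty = 1,196 × £5.03 = £6,015.88.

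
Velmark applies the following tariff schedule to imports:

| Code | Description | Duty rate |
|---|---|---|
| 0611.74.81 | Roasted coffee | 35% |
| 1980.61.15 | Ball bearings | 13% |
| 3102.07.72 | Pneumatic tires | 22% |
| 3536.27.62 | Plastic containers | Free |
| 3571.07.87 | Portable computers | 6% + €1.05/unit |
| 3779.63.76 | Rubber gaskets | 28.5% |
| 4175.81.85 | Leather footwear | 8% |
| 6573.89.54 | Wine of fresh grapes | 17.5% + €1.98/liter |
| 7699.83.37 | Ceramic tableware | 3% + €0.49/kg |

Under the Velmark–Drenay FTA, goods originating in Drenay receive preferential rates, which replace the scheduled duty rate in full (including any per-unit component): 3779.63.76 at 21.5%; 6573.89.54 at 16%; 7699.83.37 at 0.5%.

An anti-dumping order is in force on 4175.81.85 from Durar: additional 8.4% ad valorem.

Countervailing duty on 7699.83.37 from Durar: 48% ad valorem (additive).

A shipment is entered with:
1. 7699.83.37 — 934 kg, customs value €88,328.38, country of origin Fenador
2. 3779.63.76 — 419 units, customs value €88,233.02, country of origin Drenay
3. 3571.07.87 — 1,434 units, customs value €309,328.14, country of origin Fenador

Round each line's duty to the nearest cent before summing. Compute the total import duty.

€42,143.00

Line 1 (7699.83.37, Fenador, 934 kg, €88,328.38):
Base rate for 7699.83.37 is 3% + €0.49/kg.
7699.83.37 has an FTA preferential rate, but origin Fenador is not Drenay; base rate stands.
The additional-duty order on 7699.83.37 targets Durar, not Fenador; it does not apply.
Duty = €88,328.38 × 3% + 934 × €0.49 = €3,107.51.
Line 2 (3779.63.76, Drenay, 419 units, €88,233.02):
Base rate for 3779.63.76 is 28.5%.
Origin Drenay qualifies under the Velmark–Drenay agreement and 3779.63.76 is covered: preferential rate 21.5% applies instead.
Duty = €88,233.02 × 21.5% = €18,970.10.
Line 3 (3571.07.87, Fenador, 1,434 units, €309,328.14):
Base rate for 3571.07.87 is 6% + €1.05/unit.
Duty = €309,328.14 × 6% + 1,434 × €1.05 = €20,065.39.
Total = €3,107.51 + €18,970.10 + €20,065.39 = €42,143.00.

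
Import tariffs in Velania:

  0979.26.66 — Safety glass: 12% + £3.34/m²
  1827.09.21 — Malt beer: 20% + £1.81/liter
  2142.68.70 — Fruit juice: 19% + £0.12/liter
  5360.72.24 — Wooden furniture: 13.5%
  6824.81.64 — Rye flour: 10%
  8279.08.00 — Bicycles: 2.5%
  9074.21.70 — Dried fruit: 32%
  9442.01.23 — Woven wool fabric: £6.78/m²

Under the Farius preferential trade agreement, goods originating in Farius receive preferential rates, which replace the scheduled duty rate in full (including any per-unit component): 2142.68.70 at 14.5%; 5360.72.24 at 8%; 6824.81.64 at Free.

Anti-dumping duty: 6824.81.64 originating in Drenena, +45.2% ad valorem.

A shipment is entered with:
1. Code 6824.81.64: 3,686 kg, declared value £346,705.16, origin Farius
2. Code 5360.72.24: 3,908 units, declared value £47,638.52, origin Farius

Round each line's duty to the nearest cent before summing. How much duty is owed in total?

£3,811.08

Line 1 (6824.81.64, Farius, 3,686 kg, £346,705.16):
Base rate for 6824.81.64 is 10%.
Origin Farius qualifies under the Velania–Farius agreement and 6824.81.64 is covered: preferential rate Free applies instead.
The additional-duty order on 6824.81.64 targets Drenena, not Farius; it does not apply.
Duty = £346,705.16 × 0% = £0.00.
Line 2 (5360.72.24, Farius, 3,908 units, £47,638.52):
Base rate for 5360.72.24 is 13.5%.
Origin Farius qualifies under the Velania–Farius agreement and 5360.72.24 is covered: preferential rate 8% applies instead.
Duty = £47,638.52 × 8% = £3,811.08.
Total = £0.00 + £3,811.08 = £3,811.08.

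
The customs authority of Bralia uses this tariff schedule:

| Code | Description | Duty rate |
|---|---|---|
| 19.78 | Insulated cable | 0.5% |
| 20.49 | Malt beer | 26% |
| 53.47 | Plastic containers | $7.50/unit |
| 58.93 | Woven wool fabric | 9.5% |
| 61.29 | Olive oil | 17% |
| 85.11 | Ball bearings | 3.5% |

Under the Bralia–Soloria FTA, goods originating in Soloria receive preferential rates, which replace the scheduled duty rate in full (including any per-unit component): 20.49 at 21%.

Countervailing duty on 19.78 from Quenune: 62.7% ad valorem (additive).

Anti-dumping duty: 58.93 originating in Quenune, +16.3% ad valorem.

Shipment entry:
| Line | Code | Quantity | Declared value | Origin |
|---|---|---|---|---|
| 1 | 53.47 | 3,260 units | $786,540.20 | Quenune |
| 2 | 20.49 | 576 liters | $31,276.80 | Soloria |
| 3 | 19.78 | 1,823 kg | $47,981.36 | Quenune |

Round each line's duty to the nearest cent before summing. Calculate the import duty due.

Line 1 (53.47, Quenune, 3,260 units, $786,540.20):
Base rate for 53.47 is $7.50/unit.
Duty = 3,260 × $7.50 = $24,450.00.
Line 2 (20.49, Soloria, 576 liters, $31,276.80):
Base rate for 20.49 is 26%.
Origin Soloria qualifies under the Bralia–Soloria agreement and 20.49 is covered: preferential rate 21% applies instead.
Duty = $31,276.80 × 21% = $6,568.13.
Line 3 (19.78, Quenune, 1,823 kg, $47,981.36):
Base rate for 19.78 is 0.5%.
Additional duty on 19.78 from Quenune: +62.7%. Applied ad valorem rate: 0.5% + 62.7% = 63.2%.
Duty = $47,981.36 × 63.2% = $30,324.22.
Total = $24,450.00 + $6,568.13 + $30,324.22 = $61,342.35.

$61,342.35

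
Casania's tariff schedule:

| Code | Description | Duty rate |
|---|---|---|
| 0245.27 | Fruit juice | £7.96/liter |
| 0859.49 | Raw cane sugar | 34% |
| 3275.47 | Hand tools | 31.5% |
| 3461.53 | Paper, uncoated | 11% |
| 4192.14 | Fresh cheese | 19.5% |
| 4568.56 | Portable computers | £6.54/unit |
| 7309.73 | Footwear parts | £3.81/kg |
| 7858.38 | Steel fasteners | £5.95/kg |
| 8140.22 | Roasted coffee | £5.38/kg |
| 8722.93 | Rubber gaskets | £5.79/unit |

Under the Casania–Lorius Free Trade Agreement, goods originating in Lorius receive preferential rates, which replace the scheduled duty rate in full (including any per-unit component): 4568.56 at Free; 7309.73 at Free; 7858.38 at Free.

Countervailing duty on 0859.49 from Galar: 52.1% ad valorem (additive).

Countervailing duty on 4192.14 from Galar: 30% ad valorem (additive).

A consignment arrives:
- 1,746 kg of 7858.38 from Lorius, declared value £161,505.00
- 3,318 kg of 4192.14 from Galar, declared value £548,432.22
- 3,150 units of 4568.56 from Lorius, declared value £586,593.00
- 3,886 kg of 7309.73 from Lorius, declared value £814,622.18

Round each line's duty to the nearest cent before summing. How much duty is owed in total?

Line 1 (7858.38, Lorius, 1,746 kg, £161,505.00):
Base rate for 7858.38 is £5.95/kg.
Origin Lorius qualifies under the Casania–Lorius agreement and 7858.38 is covered: preferential rate Free applies instead.
Duty = £161,505.00 × 0% = £0.00.
Line 2 (4192.14, Galar, 3,318 kg, £548,432.22):
Base rate for 4192.14 is 19.5%.
Additional duty on 4192.14 from Galar: +30%. Applied ad valorem rate: 19.5% + 30% = 49.5%.
Duty = £548,432.22 × 49.5% = £271,473.95.
Line 3 (4568.56, Lorius, 3,150 units, £586,593.00):
Base rate for 4568.56 is £6.54/unit.
Origin Lorius qualifies under the Casania–Lorius agreement and 4568.56 is covered: preferential rate Free applies instead.
Duty = £586,593.00 × 0% = £0.00.
Line 4 (7309.73, Lorius, 3,886 kg, £814,622.18):
Base rate for 7309.73 is £3.81/kg.
Origin Lorius qualifies under the Casania–Lorius agreement and 7309.73 is covered: preferential rate Free applies instead.
Duty = £814,622.18 × 0% = £0.00.
Total = £0.00 + £271,473.95 + £0.00 + £0.00 = £271,473.95.

£271,473.95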